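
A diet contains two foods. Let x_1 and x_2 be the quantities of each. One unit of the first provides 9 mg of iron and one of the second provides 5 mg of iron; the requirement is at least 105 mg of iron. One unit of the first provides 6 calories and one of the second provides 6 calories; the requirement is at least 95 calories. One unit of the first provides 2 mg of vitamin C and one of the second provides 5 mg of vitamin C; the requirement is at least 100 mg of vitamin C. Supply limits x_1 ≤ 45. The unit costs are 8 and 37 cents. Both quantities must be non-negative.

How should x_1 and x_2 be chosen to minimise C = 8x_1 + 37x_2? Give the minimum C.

The feasible region is unbounded (it extends along (0, 1)), but C strictly increases along every unbounded feasible direction, so there is no improving ray and the minimum is attained at a vertex.

x_1 = 45, x_2 = 2, minimum C = 434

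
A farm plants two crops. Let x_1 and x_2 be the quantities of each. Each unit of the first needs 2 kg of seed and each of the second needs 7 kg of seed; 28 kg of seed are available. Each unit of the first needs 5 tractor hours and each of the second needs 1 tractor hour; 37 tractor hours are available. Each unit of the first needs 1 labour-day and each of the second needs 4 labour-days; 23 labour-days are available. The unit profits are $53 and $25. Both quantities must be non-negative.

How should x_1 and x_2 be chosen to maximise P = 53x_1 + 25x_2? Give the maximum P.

x_1 = 7, x_2 = 2, maximum P = 421

Extreme points and P = 53x_1 + 25x_2:
  (0, 0) → P = 0
  (0, 4) → P = 100
  (37/5, 0) → P = 1961/5
  (7, 2) → P = 421

At the optimal vertex, 2x_1 + 7x_2 = 28 and 5x_1 + x_2 = 37.
Solving simultaneously gives x_1 = 7, x_2 = 2.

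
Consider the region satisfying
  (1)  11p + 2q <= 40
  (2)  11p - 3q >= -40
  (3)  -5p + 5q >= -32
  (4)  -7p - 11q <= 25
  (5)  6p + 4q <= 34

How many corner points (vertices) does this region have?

5

Pairwise boundary intersections that survive every other constraint:
  (264/65, -152/65)
  (23/8, 67/16)
  (-515/142, 5/142)
  (-29/31, 307/31)
  (227/90, -349/90)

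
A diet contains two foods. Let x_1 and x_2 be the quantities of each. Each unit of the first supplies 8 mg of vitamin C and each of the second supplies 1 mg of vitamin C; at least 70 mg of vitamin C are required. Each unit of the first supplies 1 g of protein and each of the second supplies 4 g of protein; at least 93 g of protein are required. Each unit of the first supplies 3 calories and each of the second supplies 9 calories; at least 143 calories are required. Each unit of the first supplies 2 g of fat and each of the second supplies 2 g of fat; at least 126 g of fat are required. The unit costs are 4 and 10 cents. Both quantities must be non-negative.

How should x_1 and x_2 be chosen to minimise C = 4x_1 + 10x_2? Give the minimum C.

Feasible corners and C = 4x_1 + 10x_2:
  (0, 70) → C = 700
  (93, 0) → C = 372
  (1, 62) → C = 624
  (53, 10) → C = 312
The feasible region is unbounded (it extends along (0, 1), (1, 0)), but C strictly increases along every unbounded feasible direction, so there is no improving ray and the minimum is attained at a vertex.

x_1 = 53, x_2 = 10, minimum C = 312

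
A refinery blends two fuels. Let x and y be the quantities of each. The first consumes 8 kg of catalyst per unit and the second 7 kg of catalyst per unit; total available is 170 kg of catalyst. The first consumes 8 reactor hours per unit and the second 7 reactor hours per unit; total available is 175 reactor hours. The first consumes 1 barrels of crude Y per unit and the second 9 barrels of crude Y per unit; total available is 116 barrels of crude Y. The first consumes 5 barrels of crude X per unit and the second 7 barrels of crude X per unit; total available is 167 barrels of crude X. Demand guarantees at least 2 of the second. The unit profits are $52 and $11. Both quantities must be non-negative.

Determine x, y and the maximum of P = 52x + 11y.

x = 39/2, y = 2, maximum P = 1036

Extreme points and P = 52x + 11y:
  (0, 116/9) → P = 1276/9
  (0, 2) → P = 22
  (718/65, 758/65) → P = 45674/65
  (39/2, 2) → P = 1036

At the optimal vertex, 8x + 7y = 170 and y = 2.
Solving simultaneously gives x = 39/2, y = 2.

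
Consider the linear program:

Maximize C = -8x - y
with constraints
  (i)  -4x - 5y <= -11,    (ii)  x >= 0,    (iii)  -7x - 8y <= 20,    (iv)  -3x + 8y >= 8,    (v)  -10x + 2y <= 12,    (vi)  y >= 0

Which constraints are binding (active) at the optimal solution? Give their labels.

Corner points and C = -8x - y:
  (0, 11/5) → C = -11/5
  (48/47, 65/47) → C = -449/47
  (0, 6) → C = -6
The feasible region is unbounded (it extends along (1, 5), (8, 3)), but C strictly decreases along every unbounded feasible direction, so there is no improving ray and the maximum is attained at a vertex.

The maximum is at (0, 11/5). Substituting into each constraint, equality holds for (i) and (ii); the remaining constraints have slack.

(i) and (ii)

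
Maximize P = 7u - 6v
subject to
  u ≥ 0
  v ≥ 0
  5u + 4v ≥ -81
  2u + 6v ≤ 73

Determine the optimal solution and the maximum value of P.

u = 73/2, v = 0, maximum P = 511/2

Corner points and P = 7u - 6v:
  (0, 0) → P = 0
  (0, 73/6) → P = -73
  (73/2, 0) → P = 511/2

At the optimal vertex, v = 0 and 2u + 6v = 73.
Solving simultaneously gives u = 73/2, v = 0.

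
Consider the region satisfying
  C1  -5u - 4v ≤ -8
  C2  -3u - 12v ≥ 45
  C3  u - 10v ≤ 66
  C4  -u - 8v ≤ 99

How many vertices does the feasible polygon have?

3

The feasible vertices (each the meet of two boundaries and inside every other half-plane) are:
  (23/4, -83/16)
  (172/27, -161/27)
  (57/7, -81/14)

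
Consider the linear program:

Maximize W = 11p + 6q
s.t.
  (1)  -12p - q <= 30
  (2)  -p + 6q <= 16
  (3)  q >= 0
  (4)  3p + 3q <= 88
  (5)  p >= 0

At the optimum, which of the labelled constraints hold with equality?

(3) and (4)

Corner points and W = 11p + 6q:
  (160/7, 136/21) → W = 2032/7
  (0, 8/3) → W = 16
  (88/3, 0) → W = 968/3
  (0, 0) → W = 0

The maximum is at (88/3, 0). Substituting into each constraint, equality holds for (3) and (4); the remaining constraints have slack.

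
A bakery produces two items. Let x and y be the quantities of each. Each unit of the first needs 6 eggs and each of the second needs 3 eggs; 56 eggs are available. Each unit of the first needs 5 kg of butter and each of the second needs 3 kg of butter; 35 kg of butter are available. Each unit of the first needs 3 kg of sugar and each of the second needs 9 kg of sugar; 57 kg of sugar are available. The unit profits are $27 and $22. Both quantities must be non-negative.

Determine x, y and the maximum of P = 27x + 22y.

x = 4, y = 5, maximum P = 218

Vertices and P = 27x + 22y:
  (0, 0) → P = 0
  (0, 19/3) → P = 418/3
  (7, 0) → P = 189
  (4, 5) → P = 218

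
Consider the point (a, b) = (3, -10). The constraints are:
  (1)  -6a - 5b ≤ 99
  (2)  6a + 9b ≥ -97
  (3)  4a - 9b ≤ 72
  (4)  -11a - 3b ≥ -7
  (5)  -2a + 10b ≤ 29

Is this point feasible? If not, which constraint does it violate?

Constraint (3): 4a - 9b = 102, which is not ≤ 72. All other constraints are satisfied.

not feasible — violates (3)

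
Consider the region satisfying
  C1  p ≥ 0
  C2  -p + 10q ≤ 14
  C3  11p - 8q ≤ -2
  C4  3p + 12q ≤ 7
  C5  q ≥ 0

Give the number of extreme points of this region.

3

Pairwise boundary intersections that survive every other constraint:
  (0, 1/4)
  (0, 7/12)
  (8/39, 83/156)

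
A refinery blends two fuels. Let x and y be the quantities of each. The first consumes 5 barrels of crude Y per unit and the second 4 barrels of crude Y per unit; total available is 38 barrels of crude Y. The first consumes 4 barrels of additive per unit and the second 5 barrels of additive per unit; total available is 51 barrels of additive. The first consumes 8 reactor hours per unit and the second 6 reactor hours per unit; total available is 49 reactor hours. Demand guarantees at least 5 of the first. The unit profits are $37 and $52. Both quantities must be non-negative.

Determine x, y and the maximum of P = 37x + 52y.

Feasible corners and P = 37x + 52y:
  (49/8, 0) → P = 1813/8
  (5, 0) → P = 185
  (5, 3/2) → P = 263

At the optimal vertex, 8x + 6y = 49 and x = 5.
Solving simultaneously gives x = 5, y = 3/2.

x = 5, y = 3/2, maximum P = 263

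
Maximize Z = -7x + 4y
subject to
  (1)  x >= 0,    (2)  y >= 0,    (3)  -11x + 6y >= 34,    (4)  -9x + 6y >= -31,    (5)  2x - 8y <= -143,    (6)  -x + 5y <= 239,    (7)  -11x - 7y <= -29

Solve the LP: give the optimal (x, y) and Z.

Extreme points and Z = -7x + 4y:
  (0, 143/8) → Z = 143/2
  (0, 239/5) → Z = 956/5
  (293/38, 1505/76) → Z = 959/38
  (1264/49, 2595/49) → Z = 1532/49

x = 0, y = 239/5, maximum Z = 956/5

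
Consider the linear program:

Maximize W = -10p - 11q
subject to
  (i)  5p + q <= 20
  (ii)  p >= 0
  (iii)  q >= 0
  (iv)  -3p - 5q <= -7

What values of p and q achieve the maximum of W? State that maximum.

Feasible corners and W = -10p - 11q:
  (0, 20) → W = -220
  (4, 0) → W = -40
  (0, 7/5) → W = -77/5
  (7/3, 0) → W = -70/3

The binding constraints are p = 0 and -3p - 5q = -7.
Solving simultaneously gives p = 0, q = 7/5.

p = 0, q = 7/5, maximum W = -77/5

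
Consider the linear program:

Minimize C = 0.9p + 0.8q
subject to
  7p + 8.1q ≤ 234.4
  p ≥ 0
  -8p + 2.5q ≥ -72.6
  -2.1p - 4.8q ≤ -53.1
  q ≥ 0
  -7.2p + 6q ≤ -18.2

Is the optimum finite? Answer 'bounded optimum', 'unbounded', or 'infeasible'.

Corner points and C = 0.9p + 0.8q:
  (5347/485, 3026/485) → C = 72331/4850
  (3901/300, 4714/375) → C = 326393/15000
  (3383/393, 5735/786) → C = 53387/3930
The feasible region has finitely many vertices and no improving ray; the minimum is 53387/3930 at (3383/393, 5735/786).

bounded optimum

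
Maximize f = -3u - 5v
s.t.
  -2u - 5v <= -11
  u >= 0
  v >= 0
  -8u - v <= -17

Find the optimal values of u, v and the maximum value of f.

Extreme points and f = -3u - 5v:
  (11/2, 0) → f = -33/2
  (37/19, 27/19) → f = -246/19
  (0, 17) → f = -85
The feasible region is unbounded (it extends along (0, 1), (1, 0)), but f strictly decreases along every unbounded feasible direction, so there is no improving ray and the maximum is attained at a vertex.

At the optimal vertex, -2u - 5v = -11 and -8u - v = -17.
Solving simultaneously gives u = 37/19, v = 27/19.

u = 37/19, v = 27/19, maximum f = -246/19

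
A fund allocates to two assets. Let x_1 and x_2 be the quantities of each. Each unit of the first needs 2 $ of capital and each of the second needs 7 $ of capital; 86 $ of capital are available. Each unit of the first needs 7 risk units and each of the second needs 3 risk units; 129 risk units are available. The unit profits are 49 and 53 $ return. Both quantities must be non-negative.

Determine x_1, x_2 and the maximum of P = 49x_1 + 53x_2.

Extreme points and P = 49x_1 + 53x_2:
  (0, 0) → P = 0
  (0, 86/7) → P = 4558/7
  (129/7, 0) → P = 903
  (15, 8) → P = 1159

x_1 = 15, x_2 = 8, maximum P = 1159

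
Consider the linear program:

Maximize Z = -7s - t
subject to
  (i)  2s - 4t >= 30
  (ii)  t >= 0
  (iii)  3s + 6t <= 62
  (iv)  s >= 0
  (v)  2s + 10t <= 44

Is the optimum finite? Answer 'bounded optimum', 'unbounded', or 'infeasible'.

Corner points and Z = -7s - t:
  (15, 0) → Z = -105
  (17, 1) → Z = -120
  (62/3, 0) → Z = -434/3
  (178/9, 4/9) → Z = -1250/9
The feasible region has finitely many vertices and no improving ray; the maximum is -105 at (15, 0).

bounded optimum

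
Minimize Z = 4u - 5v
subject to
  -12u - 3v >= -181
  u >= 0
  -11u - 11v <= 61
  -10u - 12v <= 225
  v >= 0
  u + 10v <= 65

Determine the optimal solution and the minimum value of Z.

Corner points and Z = 4u - 5v:
  (181/12, 0) → Z = 181/3
  (1615/117, 599/117) → Z = 385/13
  (0, 0) → Z = 0
  (0, 13/2) → Z = -65/2

u = 0, v = 13/2, minimum Z = -65/2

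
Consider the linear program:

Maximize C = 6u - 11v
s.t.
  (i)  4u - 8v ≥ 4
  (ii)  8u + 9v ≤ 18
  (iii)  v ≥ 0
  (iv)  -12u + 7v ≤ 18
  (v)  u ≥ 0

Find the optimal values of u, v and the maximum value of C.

u = 9/4, v = 0, maximum C = 27/2

Corner points and C = 6u - 11v:
  (9/5, 2/5) → C = 32/5
  (1, 0) → C = 6
  (9/4, 0) → C = 27/2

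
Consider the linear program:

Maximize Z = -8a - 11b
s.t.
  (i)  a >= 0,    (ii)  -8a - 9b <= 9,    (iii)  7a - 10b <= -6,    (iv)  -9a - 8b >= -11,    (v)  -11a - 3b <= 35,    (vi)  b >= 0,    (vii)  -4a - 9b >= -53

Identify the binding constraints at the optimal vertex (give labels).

Corner points and Z = -8a - 11b:
  (0, 3/5) → Z = -33/5
  (0, 11/8) → Z = -121/8
  (31/73, 131/146) → Z = -1937/146

The maximum is at (0, 3/5). Substituting into each constraint, equality holds for (i) and (iii); the remaining constraints have slack.

(i) and (iii)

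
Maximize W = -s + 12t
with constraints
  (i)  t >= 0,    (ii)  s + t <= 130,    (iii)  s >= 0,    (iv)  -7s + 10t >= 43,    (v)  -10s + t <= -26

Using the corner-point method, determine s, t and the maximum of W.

s = 156/11, t = 1274/11, maximum W = 15132/11

Vertices and W = -s + 12t:
  (1257/17, 953/17) → W = 10179/17
  (156/11, 1274/11) → W = 15132/11
  (101/31, 204/31) → W = 2347/31

The optimum lies where s + t = 130 and -10s + t = -26.
Solving simultaneously gives s = 156/11, t = 1274/11.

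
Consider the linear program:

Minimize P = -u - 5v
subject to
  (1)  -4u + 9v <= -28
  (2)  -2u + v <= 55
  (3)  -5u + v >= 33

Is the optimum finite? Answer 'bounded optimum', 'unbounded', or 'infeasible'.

bounded optimum

Corner points and P = -u - 5v:
  (-523/14, -138/7) → P = 1903/14
  (-325/41, -272/41) → P = 1685/41
The feasible region has finitely many vertices and no improving ray; the minimum is 1685/41 at (-325/41, -272/41).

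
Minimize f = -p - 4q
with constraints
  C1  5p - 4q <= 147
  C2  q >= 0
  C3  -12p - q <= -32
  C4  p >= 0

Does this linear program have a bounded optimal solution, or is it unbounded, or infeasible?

unbounded

From the feasible point (147/5, 0), moving in the direction (0, 1) keeps every constraint satisfied while f decreases without bound.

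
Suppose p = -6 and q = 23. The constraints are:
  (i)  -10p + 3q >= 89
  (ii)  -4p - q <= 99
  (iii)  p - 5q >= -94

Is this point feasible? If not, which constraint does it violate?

not feasible — violates (iii)

Constraint (iii): p - 5q = -121, which is not ≥ -94. All other constraints are satisfied.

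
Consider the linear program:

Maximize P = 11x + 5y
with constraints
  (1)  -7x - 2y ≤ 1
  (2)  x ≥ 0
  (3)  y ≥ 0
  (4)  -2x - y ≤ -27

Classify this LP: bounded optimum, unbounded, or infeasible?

unbounded

From the feasible point (0, 27), moving in the direction (0, 1) keeps every constraint satisfied while P increases without bound.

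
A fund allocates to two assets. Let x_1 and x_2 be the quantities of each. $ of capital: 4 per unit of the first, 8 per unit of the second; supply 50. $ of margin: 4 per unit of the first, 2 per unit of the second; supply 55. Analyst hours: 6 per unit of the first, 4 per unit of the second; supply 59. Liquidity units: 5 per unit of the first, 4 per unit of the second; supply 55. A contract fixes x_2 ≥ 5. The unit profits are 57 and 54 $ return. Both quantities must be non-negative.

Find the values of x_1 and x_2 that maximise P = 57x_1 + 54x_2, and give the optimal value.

x_1 = 5/2, x_2 = 5, maximum P = 825/2

Feasible corners and P = 57x_1 + 54x_2:
  (0, 25/4) → P = 675/2
  (0, 5) → P = 270
  (5/2, 5) → P = 825/2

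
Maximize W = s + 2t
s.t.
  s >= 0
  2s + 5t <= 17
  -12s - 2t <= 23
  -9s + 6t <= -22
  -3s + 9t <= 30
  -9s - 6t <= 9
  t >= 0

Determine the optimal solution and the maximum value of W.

Vertices and W = s + 2t:
  (212/57, 109/57) → W = 430/57
  (17/2, 0) → W = 17/2
  (22/9, 0) → W = 22/9

The optimum lies where 2s + 5t = 17 and t = 0.
Solving simultaneously gives s = 17/2, t = 0.

s = 17/2, t = 0, maximum W = 17/2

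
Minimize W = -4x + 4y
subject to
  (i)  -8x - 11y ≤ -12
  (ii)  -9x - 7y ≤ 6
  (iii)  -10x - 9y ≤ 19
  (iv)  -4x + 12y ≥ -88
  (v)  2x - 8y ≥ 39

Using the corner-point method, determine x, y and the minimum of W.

Feasible corners and W = -4x + 4y:
  (278/35, -164/35) → W = -1768/35
  (525/86, -144/43) → W = -1626/43
  (59/2, 5/2) → W = -108

x = 59/2, y = 5/2, minimum W = -108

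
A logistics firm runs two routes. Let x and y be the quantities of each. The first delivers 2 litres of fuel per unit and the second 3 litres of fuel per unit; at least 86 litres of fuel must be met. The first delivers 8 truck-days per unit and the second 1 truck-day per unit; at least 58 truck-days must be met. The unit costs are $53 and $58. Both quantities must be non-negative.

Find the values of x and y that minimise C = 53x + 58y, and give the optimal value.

x = 4, y = 26, minimum C = 1720

Corner points and C = 53x + 58y:
  (0, 58) → C = 3364
  (43, 0) → C = 2279
  (4, 26) → C = 1720
The feasible region is unbounded (it extends along (0, 1), (1, 0)), but C strictly increases along every unbounded feasible direction, so there is no improving ray and the minimum is attained at a vertex.

The optimum lies where 2x + 3y = 86 and 8x + y = 58.
Solving simultaneously gives x = 4, y = 26.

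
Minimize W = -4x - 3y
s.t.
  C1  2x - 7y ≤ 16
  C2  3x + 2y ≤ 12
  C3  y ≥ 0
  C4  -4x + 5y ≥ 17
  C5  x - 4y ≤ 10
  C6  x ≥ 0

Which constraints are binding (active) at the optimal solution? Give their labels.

C2 and C6

Feasible corners and W = -4x - 3y:
  (26/23, 99/23) → W = -401/23
  (0, 6) → W = -18
  (0, 17/5) → W = -51/5

The minimum is at (0, 6). Substituting into each constraint, equality holds for C2 and C6; the remaining constraints have slack.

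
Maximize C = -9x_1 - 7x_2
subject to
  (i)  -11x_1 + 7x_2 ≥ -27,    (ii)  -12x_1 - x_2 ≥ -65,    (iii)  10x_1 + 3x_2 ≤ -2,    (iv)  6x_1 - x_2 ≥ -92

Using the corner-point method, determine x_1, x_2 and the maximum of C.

x_1 = -671/31, x_2 = -1174/31, maximum C = 14257/31

Corner points and C = -9x_1 - 7x_2:
  (67/103, -292/103) → C = 1441/103
  (-671/31, -1174/31) → C = 14257/31
  (-139/14, 227/7) → C = -1927/14

The binding constraints are -11x_1 + 7x_2 = -27 and 6x_1 - x_2 = -92.
Solving simultaneously gives x_1 = -671/31, x_2 = -1174/31.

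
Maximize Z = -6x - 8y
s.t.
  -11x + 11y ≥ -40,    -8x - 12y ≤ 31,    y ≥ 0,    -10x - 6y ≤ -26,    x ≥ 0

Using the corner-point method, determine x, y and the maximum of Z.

Feasible corners and Z = -6x - 8y:
  (40/11, 0) → Z = -240/11
  (13/5, 0) → Z = -78/5
  (0, 13/3) → Z = -104/3
The feasible region is unbounded (it extends along (0, 1), (1, 1)), but Z strictly decreases along every unbounded feasible direction, so there is no improving ray and the maximum is attained at a vertex.

x = 13/5, y = 0, maximum Z = -78/5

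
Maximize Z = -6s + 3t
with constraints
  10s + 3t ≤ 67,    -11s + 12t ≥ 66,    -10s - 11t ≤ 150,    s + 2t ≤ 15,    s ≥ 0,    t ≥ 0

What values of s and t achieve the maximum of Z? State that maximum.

Extreme points and Z = -6s + 3t:
  (24/17, 231/34) → Z = 405/34
  (0, 11/2) → Z = 33/2
  (0, 15/2) → Z = 45/2

The optimum lies where s + 2t = 15 and s = 0.
Solving simultaneously gives s = 0, t = 15/2.

s = 0, t = 15/2, maximum Z = 45/2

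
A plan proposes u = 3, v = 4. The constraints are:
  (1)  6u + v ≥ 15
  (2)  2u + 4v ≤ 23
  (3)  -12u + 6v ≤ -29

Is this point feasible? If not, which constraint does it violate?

Constraint (3): -12u + 6v = -12, which is not ≤ -29. All other constraints are satisfied.

not feasible — violates (3)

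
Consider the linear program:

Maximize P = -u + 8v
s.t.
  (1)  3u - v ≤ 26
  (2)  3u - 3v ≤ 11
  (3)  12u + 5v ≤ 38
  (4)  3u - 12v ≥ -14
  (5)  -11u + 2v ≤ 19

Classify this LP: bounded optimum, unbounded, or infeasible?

bounded optimum

Feasible corners and P = -u + 8v:
  (169/51, -6/17) → P = -313/51
  (-79/27, -178/27) → P = -1345/27
  (386/159, 94/53) → P = 1870/159
  (-100/63, 97/126) → P = 488/63
The feasible region has finitely many vertices and no improving ray; the maximum is 1870/159 at (386/159, 94/53).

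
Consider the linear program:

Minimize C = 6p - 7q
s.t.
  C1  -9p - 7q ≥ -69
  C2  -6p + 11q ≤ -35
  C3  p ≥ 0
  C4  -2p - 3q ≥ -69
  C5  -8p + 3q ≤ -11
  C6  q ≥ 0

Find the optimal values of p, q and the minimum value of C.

Vertices and C = 6p - 7q:
  (1004/141, 33/47) → C = 1777/47
  (23/3, 0) → C = 46
  (35/6, 0) → C = 35

At the optimal vertex, -6p + 11q = -35 and q = 0.
Solving simultaneously gives p = 35/6, q = 0.

p = 35/6, q = 0, minimum C = 35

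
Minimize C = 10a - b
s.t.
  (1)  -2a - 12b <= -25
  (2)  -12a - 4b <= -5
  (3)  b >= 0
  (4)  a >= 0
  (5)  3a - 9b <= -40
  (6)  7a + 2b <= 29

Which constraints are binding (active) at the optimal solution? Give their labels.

Vertices and C = 10a - b:
  (0, 40/9) → C = -40/9
  (0, 29/2) → C = -29/2
  (181/69, 367/69) → C = 481/23

The minimum is at (0, 29/2). Substituting into each constraint, equality holds for (4) and (6); the remaining constraints have slack.

(4) and (6)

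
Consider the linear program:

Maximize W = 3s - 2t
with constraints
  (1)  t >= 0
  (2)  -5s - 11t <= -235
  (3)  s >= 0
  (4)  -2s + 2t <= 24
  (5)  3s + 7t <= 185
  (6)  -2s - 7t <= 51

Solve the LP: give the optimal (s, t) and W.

Vertices and W = 3s - 2t:
  (47, 0) → W = 141
  (185/3, 0) → W = 185
  (103/16, 295/16) → W = -281/16
  (101/10, 221/10) → W = -139/10

The optimum lies where t = 0 and 3s + 7t = 185.
Solving simultaneously gives s = 185/3, t = 0.

s = 185/3, t = 0, maximum W = 185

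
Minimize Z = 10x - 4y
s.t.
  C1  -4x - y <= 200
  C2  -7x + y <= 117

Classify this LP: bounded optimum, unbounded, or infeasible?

From the feasible point (-317/11, -932/11), moving in the direction (1, 7) keeps every constraint satisfied while Z decreases without bound.

unbounded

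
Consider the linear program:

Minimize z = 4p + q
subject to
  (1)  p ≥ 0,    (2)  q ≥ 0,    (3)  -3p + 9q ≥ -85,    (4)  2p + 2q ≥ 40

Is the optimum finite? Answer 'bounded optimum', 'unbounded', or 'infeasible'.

bounded optimum

Feasible corners and z = 4p + q:
  (0, 20) → z = 20
  (85/3, 0) → z = 340/3
  (20, 0) → z = 80
The feasible region has finitely many vertices and no improving ray; the minimum is 20 at (0, 20).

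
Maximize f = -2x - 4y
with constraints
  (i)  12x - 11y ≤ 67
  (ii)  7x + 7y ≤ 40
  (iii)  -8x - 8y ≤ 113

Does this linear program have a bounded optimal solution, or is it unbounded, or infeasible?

bounded optimum

Feasible corners and f = -2x - 4y:
  (909/161, 11/161) → f = -266/23
  (-707/184, -473/46) → f = 4491/92
The feasible region has finitely many vertices and no improving ray; the maximum is 4491/92 at (-707/184, -473/46).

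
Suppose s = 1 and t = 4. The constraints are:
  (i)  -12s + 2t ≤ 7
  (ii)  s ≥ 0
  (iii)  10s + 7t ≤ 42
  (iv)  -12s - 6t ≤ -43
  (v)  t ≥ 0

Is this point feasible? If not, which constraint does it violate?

Constraint (iv): -12s - 6t = -36, which is not ≤ -43. All other constraints are satisfied.

not feasible — violates (iv)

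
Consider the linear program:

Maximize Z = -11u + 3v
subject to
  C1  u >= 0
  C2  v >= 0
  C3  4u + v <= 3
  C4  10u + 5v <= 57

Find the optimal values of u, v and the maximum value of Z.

u = 0, v = 3, maximum Z = 9

Corner points and Z = -11u + 3v:
  (0, 0) → Z = 0
  (0, 3) → Z = 9
  (3/4, 0) → Z = -33/4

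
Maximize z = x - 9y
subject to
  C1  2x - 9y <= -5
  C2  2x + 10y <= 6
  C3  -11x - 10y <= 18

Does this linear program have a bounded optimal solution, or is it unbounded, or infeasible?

Corner points and z = x - 9y:
  (2/19, 11/19) → z = -97/19
  (-212/119, 19/119) → z = -383/119
  (-8/3, 17/15) → z = -193/15
The feasible region has finitely many vertices and no improving ray; the maximum is -383/119 at (-212/119, 19/119).

bounded optimum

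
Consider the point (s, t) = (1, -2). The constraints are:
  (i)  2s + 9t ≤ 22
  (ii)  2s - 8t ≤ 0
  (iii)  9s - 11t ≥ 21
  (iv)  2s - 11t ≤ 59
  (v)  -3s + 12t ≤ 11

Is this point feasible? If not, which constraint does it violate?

Constraint (ii): 2s - 8t = 18, which is not ≤ 0. All other constraints are satisfied.

not feasible — violates (ii)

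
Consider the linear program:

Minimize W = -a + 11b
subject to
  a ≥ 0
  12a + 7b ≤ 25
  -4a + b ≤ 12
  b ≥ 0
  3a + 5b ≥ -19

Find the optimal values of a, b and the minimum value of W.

Extreme points and W = -a + 11b:
  (0, 25/7) → W = 275/7
  (0, 0) → W = 0
  (25/12, 0) → W = -25/12

a = 25/12, b = 0, minimum W = -25/12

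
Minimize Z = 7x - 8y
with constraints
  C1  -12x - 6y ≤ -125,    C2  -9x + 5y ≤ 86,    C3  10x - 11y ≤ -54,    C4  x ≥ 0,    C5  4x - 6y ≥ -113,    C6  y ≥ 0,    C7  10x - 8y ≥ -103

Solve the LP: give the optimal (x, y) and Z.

Feasible corners and Z = 7x - 8y:
  (1051/192, 949/96) → Z = -2609/64
  (191/78, 1243/78) → Z = -2869/26
  (919/16, 457/8) → Z = -879/16
  (143/14, 359/14) → Z = -1871/14

At the optimal vertex, 4x - 6y = -113 and 10x - 8y = -103.
Solving simultaneously gives x = 143/14, y = 359/14.

x = 143/14, y = 359/14, minimum Z = -1871/14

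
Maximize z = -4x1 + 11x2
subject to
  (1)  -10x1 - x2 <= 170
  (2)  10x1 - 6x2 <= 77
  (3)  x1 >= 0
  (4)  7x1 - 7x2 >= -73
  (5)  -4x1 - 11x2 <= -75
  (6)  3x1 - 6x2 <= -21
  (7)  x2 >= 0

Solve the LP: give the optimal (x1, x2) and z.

x1 = 977/28, x2 = 1269/28, maximum z = 10051/28

Corner points and z = -4x1 + 11x2:
  (977/28, 1269/28) → z = 10051/28
  (14, 21/2) → z = 119/2
  (0, 73/7) → z = 803/7
  (0, 75/11) → z = 75
  (73/19, 103/19) → z = 841/19

The binding constraints are 10x1 - 6x2 = 77 and 7x1 - 7x2 = -73.
Solving simultaneously gives x1 = 977/28, x2 = 1269/28.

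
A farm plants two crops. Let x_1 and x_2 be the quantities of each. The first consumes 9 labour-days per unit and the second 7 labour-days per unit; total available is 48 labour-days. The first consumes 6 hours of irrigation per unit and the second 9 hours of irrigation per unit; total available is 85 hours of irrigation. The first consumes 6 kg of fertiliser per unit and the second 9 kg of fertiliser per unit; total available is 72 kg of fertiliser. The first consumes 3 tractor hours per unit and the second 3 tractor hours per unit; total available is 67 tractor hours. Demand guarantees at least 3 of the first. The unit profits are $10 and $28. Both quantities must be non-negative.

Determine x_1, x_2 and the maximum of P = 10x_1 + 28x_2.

Vertices and P = 10x_1 + 28x_2:
  (16/3, 0) → P = 160/3
  (3, 0) → P = 30
  (3, 3) → P = 114

x_1 = 3, x_2 = 3, maximum P = 114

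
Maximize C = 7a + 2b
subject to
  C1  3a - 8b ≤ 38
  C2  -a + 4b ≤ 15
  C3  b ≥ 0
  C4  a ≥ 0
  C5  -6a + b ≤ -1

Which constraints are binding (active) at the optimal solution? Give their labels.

C1 and C2

Vertices and C = 7a + 2b:
  (68, 83/4) → C = 1035/2
  (38/3, 0) → C = 266/3
  (19/23, 91/23) → C = 315/23
  (1/6, 0) → C = 7/6

The maximum is at (68, 83/4). Substituting into each constraint, equality holds for C1 and C2; the remaining constraints have slack.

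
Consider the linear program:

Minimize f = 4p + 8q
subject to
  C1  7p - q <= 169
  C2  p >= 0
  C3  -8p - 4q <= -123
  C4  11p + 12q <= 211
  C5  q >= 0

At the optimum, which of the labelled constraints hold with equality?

Feasible corners and f = 4p + 8q:
  (158/13, 335/52) → f = 1302/13
  (123/8, 0) → f = 123/2
  (211/11, 0) → f = 844/11

The minimum is at (123/8, 0). Substituting into each constraint, equality holds for C3 and C5; the remaining constraints have slack.

C3 and C5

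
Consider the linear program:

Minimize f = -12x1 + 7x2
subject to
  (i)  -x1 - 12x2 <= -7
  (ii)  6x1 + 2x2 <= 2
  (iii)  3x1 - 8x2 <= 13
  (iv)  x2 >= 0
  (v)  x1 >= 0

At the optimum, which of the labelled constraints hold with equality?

Feasible corners and f = -12x1 + 7x2:
  (1/7, 4/7) → f = 16/7
  (0, 7/12) → f = 49/12
  (0, 1) → f = 7

The minimum is at (1/7, 4/7). Substituting into each constraint, equality holds for (i) and (ii); the remaining constraints have slack.

(i) and (ii)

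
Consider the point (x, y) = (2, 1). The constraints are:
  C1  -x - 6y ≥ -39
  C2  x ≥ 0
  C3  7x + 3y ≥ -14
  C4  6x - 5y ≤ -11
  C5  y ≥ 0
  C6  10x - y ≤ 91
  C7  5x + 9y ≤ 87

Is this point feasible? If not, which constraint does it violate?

not feasible — violates C4

Constraint C4: 6x - 5y = 7, which is not ≤ -11. All other constraints are satisfied.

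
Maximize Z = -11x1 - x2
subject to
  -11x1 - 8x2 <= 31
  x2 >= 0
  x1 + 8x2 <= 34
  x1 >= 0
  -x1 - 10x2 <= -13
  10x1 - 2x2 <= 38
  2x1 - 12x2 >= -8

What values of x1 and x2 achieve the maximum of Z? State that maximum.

Vertices and Z = -11x1 - x2:
  (203/51, 46/51) → Z = -2279/51
  (19/8, 17/16) → Z = -435/16
  (118/29, 39/29) → Z = -1337/29

x1 = 19/8, x2 = 17/16, maximum Z = -435/16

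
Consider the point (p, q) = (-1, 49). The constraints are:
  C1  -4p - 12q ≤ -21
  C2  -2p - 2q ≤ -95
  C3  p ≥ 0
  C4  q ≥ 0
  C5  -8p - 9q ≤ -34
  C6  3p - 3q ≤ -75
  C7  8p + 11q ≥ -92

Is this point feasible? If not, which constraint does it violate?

Constraint C3: p = -1, which is not ≥ 0. All other constraints are satisfied.

not feasible — violates C3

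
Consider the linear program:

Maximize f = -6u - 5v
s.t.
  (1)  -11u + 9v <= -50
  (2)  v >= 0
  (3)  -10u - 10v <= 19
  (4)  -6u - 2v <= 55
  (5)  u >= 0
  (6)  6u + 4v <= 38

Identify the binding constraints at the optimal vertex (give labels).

Extreme points and f = -6u - 5v:
  (50/11, 0) → f = -300/11
  (271/49, 59/49) → f = -1921/49
  (19/3, 0) → f = -38

The maximum is at (50/11, 0). Substituting into each constraint, equality holds for (1) and (2); the remaining constraints have slack.

(1) and (2)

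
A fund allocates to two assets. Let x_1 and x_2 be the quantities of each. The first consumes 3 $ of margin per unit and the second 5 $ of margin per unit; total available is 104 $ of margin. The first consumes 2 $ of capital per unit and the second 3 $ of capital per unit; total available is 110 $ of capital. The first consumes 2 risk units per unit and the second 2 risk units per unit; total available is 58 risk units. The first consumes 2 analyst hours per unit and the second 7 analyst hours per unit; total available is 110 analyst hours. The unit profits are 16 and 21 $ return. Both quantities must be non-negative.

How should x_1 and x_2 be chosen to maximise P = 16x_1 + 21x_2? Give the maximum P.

x_1 = 41/2, x_2 = 17/2, maximum P = 1013/2

Extreme points and P = 16x_1 + 21x_2:
  (0, 0) → P = 0
  (0, 110/7) → P = 330
  (29, 0) → P = 464
  (41/2, 17/2) → P = 1013/2
  (178/11, 122/11) → P = 5410/11

The binding constraints are 3x_1 + 5x_2 = 104 and 2x_1 + 2x_2 = 58.
Solving simultaneously gives x_1 = 41/2, x_2 = 17/2.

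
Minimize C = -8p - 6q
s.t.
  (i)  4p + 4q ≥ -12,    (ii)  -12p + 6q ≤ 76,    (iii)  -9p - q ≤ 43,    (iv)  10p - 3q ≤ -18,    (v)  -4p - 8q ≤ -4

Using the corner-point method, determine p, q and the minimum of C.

p = 5, q = 68/3, minimum C = -176

Corner points and C = -8p - 6q:
  (5, 68/3) → C = -176
  (-73/15, 44/15) → C = 64/3
  (-33/23, 28/23) → C = 96/23

At the optimal vertex, -12p + 6q = 76 and 10p - 3q = -18.
Solving simultaneously gives p = 5, q = 68/3.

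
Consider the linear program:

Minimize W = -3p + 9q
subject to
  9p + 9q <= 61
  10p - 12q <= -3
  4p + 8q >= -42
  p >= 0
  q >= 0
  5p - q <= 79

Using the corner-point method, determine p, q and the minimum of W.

p = 0, q = 1/4, minimum W = 9/4

Extreme points and W = -3p + 9q:
  (235/66, 637/198) → W = 201/11
  (0, 61/9) → W = 61
  (0, 1/4) → W = 9/4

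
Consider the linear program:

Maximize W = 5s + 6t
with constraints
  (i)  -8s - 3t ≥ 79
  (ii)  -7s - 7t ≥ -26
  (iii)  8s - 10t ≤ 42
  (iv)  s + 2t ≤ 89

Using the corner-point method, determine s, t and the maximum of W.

s = -571/7, t = 597/7, maximum W = 727/7

Extreme points and W = 5s + 6t:
  (-631/35, 761/35) → W = 1411/35
  (-83/13, -121/13) → W = -1141/13
  (-571/7, 597/7) → W = 727/7
The feasible region is unbounded (it extends along (-2, 1), (-5, -4)), but W strictly decreases along every unbounded feasible direction, so there is no improving ray and the maximum is attained at a vertex.

At the optimal vertex, -7s - 7t = -26 and s + 2t = 89.
Solving simultaneously gives s = -571/7, t = 597/7.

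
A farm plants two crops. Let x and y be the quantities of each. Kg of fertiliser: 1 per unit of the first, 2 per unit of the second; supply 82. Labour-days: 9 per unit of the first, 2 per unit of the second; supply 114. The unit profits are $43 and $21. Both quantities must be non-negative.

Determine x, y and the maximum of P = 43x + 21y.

x = 4, y = 39, maximum P = 991

Corner points and P = 43x + 21y:
  (0, 0) → P = 0
  (0, 41) → P = 861
  (38/3, 0) → P = 1634/3
  (4, 39) → P = 991

The optimum lies where x + 2y = 82 and 9x + 2y = 114.
Solving simultaneously gives x = 4, y = 39.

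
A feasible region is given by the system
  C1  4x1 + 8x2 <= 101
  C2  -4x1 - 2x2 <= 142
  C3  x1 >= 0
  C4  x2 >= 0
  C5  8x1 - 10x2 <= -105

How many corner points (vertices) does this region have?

Pairwise boundary intersections that survive every other constraint:
  (0, 101/8)
  (85/52, 307/26)
  (0, 21/2)

3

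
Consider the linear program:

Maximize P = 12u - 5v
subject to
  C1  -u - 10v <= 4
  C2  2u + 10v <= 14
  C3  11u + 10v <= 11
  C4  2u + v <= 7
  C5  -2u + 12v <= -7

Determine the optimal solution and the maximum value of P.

u = 3/2, v = -11/20, maximum P = 83/4

Vertices and P = 12u - 5v:
  (3/2, -11/20) → P = 83/4
  (11/16, -15/32) → P = 339/32
  (101/76, -55/152) → P = 2699/152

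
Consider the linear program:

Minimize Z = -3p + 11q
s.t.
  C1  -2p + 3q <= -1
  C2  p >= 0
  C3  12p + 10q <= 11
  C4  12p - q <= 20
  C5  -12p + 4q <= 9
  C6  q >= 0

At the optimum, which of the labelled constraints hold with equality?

Corner points and Z = -3p + 11q:
  (43/56, 5/28) → Z = -19/56
  (1/2, 0) → Z = -3/2
  (11/12, 0) → Z = -11/4

The minimum is at (11/12, 0). Substituting into each constraint, equality holds for C3 and C6; the remaining constraints have slack.

C3 and C6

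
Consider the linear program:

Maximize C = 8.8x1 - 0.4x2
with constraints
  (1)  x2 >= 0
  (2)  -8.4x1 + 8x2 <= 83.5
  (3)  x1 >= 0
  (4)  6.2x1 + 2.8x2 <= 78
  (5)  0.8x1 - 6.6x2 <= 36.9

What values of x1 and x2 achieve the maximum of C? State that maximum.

Extreme points and C = 8.8x1 - 0.4x2:
  (0, 0) → C = 0
  (390/31, 0) → C = 3432/31
  (0, 167/16) → C = -167/40
  (9755/1828, 58645/3656) → C = 74115/1828

At the optimal vertex, x2 = 0 and 6.2x1 + 2.8x2 = 78.
Solving simultaneously gives x1 = 390/31, x2 = 0.

x1 = 390/31, x2 = 0, maximum C = 3432/31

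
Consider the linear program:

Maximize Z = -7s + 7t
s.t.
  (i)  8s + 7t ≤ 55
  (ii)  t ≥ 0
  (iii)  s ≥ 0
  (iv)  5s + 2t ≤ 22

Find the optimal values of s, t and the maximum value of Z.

Corner points and Z = -7s + 7t:
  (0, 55/7) → Z = 55
  (44/19, 99/19) → Z = 385/19
  (0, 0) → Z = 0
  (22/5, 0) → Z = -154/5

The optimum lies where 8s + 7t = 55 and s = 0.
Solving simultaneously gives s = 0, t = 55/7.

s = 0, t = 55/7, maximum Z = 55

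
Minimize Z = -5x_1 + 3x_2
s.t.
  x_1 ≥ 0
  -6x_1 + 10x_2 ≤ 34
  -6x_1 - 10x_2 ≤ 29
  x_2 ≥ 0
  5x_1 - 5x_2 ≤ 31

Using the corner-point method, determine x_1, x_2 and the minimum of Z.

x_1 = 24, x_2 = 89/5, minimum Z = -333/5

Vertices and Z = -5x_1 + 3x_2:
  (0, 17/5) → Z = 51/5
  (0, 0) → Z = 0
  (24, 89/5) → Z = -333/5
  (31/5, 0) → Z = -31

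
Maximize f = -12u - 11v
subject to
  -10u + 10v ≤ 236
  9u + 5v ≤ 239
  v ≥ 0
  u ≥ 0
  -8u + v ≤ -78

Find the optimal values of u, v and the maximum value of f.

u = 39/4, v = 0, maximum f = -117

Vertices and f = -12u - 11v:
  (239/9, 0) → f = -956/3
  (629/49, 1210/49) → f = -20858/49
  (39/4, 0) → f = -117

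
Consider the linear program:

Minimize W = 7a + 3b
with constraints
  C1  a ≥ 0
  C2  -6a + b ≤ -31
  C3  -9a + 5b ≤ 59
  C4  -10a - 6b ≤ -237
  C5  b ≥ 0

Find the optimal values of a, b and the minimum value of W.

a = 423/46, b = 556/23, minimum W = 6297/46

Corner points and W = 7a + 3b:
  (214/21, 211/7) → W = 3397/21
  (423/46, 556/23) → W = 6297/46
  (237/10, 0) → W = 1659/10
The feasible region is unbounded (it extends along (5, 9), (1, 0)), but W strictly increases along every unbounded feasible direction, so there is no improving ray and the minimum is attained at a vertex.

At the optimal vertex, -6a + b = -31 and -10a - 6b = -237.
Solving simultaneously gives a = 423/46, b = 556/23.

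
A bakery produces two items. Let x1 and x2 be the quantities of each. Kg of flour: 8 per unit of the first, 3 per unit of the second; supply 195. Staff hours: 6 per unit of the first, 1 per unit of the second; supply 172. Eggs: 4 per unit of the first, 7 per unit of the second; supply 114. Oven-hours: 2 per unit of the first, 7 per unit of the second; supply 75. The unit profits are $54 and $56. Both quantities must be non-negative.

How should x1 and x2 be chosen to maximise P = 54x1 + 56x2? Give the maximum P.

Vertices and P = 54x1 + 56x2:
  (0, 0) → P = 0
  (0, 75/7) → P = 600
  (195/8, 0) → P = 5265/4
  (93/4, 3) → P = 2847/2
  (39/2, 36/7) → P = 1341

x1 = 93/4, x2 = 3, maximum P = 2847/2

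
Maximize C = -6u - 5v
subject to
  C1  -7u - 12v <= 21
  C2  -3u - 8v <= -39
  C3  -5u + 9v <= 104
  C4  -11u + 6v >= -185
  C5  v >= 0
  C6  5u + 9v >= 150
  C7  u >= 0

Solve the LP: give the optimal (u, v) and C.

u = 23/5, v = 127/9, maximum C = -4417/45

Feasible corners and C = -6u - 5v:
  (763/23, 2069/69) → C = -24079/69
  (23/5, 127/9) → C = -4417/45
  (855/43, 725/129) → C = -19015/129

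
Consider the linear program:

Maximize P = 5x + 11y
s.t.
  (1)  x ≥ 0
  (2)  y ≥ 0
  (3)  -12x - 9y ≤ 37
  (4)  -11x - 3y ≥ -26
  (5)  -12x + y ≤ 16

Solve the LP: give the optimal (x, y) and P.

x = 0, y = 26/3, maximum P = 286/3

The binding constraints are x = 0 and -11x - 3y = -26.
Solving simultaneously gives x = 0, y = 26/3.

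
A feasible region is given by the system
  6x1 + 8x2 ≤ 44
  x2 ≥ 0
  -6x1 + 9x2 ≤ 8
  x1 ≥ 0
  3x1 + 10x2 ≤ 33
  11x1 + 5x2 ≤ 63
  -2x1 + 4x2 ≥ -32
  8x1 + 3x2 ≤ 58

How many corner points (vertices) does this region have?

6

Pairwise boundary intersections that survive every other constraint:
  (44/9, 11/6)
  (142/29, 53/29)
  (0, 0)
  (63/11, 0)
  (0, 8/9)
  (217/87, 74/29)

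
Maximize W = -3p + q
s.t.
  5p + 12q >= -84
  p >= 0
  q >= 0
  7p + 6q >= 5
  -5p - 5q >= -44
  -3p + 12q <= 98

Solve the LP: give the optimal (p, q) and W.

Extreme points and W = -3p + q:
  (0, 5/6) → W = 5/6
  (0, 49/6) → W = 49/6
  (5/7, 0) → W = -15/7
  (44/5, 0) → W = -132/5
  (38/75, 622/75) → W = 508/75

p = 0, q = 49/6, maximum W = 49/6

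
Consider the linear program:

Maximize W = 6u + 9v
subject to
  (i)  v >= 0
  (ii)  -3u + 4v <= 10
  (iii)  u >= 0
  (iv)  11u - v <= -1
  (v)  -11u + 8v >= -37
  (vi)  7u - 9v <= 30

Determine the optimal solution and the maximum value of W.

u = 6/41, v = 107/41, maximum W = 999/41

Vertices and W = 6u + 9v:
  (0, 5/2) → W = 45/2
  (6/41, 107/41) → W = 999/41
  (0, 1) → W = 9

The optimum lies where -3u + 4v = 10 and 11u - v = -1.
Solving simultaneously gives u = 6/41, v = 107/41.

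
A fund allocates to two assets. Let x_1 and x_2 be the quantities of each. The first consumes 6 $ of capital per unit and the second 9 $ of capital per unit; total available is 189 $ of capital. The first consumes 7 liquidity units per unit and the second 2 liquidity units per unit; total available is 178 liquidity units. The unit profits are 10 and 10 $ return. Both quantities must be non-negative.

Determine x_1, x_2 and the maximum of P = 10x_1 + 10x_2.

Vertices and P = 10x_1 + 10x_2:
  (0, 0) → P = 0
  (0, 21) → P = 210
  (178/7, 0) → P = 1780/7
  (24, 5) → P = 290

The binding constraints are 6x_1 + 9x_2 = 189 and 7x_1 + 2x_2 = 178.
Solving simultaneously gives x_1 = 24, x_2 = 5.

x_1 = 24, x_2 = 5, maximum P = 290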